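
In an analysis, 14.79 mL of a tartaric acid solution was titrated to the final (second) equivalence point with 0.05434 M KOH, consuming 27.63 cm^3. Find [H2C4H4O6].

n(KOH) = 0.05434 x 0.02763 = 0.001501 mol.
At the final (second) equivalence point, 2 mol OH^- react per mol H2C4H4O6, so n(H2C4H4O6) = 0.001501 / 2 = 0.0007507 mol.
[H2C4H4O6] = 0.0007507 / 0.01479 L = 0.0508 M.

0.0508 M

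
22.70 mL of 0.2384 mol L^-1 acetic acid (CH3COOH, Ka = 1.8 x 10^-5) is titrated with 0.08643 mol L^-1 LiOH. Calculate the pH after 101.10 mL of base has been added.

12.43

n(acid) = 0.2384 x 0.02270 = 0.005412 mol; n(LiOH) added = 0.08643 x 0.1011 = 0.008738 mol.
Base is in excess by 0.008738 - 0.005412 = 0.003326 mol in a total volume of 0.1238 L.
[OH^-] = 0.003326/0.1238 = 0.02687 M, so pOH = 1.57 and pH = 14.00 - 1.57 = 12.43.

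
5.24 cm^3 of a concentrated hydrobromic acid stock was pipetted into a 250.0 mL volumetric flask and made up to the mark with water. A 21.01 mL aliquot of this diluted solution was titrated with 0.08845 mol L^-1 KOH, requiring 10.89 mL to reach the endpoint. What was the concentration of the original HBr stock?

n(KOH) = 0.08845 x 0.01089 = 0.0009632 mol.
n(HBr) in the aliquot = 0.0009632 mol.
[diluted HBr] = 0.0009632 / 0.02101 = 0.04585 M.
Dilution factor = 250.0/5.240 = 47.71, so [stock] = 0.04585 x 47.71 = 2.19 M.

2.19 M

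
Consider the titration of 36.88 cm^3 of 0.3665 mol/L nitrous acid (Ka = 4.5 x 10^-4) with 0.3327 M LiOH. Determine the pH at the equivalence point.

n(HNO2) = 0.3665 x 0.03688 = 0.01352 mol; V(LiOH) at equivalence = 0.01352/0.3327 = 0.04063 L.
At equivalence all the acid is converted to NO2-; total volume = 0.03688 + 0.04063 = 0.07751 L, so [NO2-] = 0.01352/0.07751 = 0.1744 M.
Kb = Kw/Ka = 1.0e-14 / 4.5 x 10^-4 = 2.22e-11.
[OH^-] = sqrt(Kb x [NO2-]) = sqrt(2.22e-11 x 0.1744) = 1.97e-6 M.
pOH = 5.71, so pH = 14.00 - 5.71 = 8.29.

8.29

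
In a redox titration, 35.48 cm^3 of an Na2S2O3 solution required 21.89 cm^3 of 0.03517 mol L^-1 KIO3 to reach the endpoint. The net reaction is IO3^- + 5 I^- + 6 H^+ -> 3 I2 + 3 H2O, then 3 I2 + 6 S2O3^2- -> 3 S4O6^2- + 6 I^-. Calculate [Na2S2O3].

0.130 M

n(KIO3) = 0.03517 x 0.02189 = 0.0007699 mol.
From the balanced equation, 1 mol KIO3 reacts with 6 mol Na2S2O3, so n(Na2S2O3) = 0.0007699 x 6/1 = 0.004619 mol.
[Na2S2O3] = 0.004619 / 0.03548 L = 0.130 M.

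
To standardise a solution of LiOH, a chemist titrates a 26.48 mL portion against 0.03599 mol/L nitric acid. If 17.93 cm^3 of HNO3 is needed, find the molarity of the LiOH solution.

n(HNO3) delivered = 0.03599 x 0.01793 = 0.0006453 mol.
For a 1:1 reaction, n(LiOH) = 0.0006453 mol.
[LiOH] = 0.0006453 mol / 0.02648 L = 0.0244 M.

0.0244 M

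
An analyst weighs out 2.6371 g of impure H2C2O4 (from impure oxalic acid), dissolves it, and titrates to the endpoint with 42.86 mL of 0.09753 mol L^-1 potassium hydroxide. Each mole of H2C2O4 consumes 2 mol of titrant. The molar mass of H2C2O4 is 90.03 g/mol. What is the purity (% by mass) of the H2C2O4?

7.14%

n(KOH) = 0.09753 x 0.04286 = 0.004180 mol.
n(H2C2O4) = 0.004180 / 2 = 0.002090 mol.
mass of H2C2O4 = 0.002090 x 90.03 = 0.1882 g.
% purity = 0.1882 / 2.6371 x 100 = 7.14%.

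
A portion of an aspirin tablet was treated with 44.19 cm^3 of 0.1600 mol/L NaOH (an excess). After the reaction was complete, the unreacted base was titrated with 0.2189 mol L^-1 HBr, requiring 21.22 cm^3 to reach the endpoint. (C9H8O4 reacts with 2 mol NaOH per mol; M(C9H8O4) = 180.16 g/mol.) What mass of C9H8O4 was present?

Total n(NaOH) added = 0.1600 x 0.04419 = 0.007070 mol.
n(HBr) used = 0.2189 x 0.02122 = 0.004645 mol, which equals the excess n(NaOH).
So n(NaOH) consumed by the sample = 0.007070 - 0.004645 = 0.002425 mol.
n(C9H8O4) = 0.002425 / 2 = 0.001213 mol.
mass = 0.001213 mol x 180.16 g/mol = 0.218 g.

0.218 g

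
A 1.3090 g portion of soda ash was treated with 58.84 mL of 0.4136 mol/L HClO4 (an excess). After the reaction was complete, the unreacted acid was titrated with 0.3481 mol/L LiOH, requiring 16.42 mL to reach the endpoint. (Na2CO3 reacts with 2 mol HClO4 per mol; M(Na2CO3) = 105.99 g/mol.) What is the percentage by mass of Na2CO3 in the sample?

Total n(HClO4) added = 0.4136 x 0.05884 = 0.02434 mol.
n(LiOH) used = 0.3481 x 0.01642 = 0.005716 mol, which equals the excess n(HClO4).
So n(HClO4) consumed by the sample = 0.02434 - 0.005716 = 0.01862 mol.
n(Na2CO3) = 0.01862 / 2 = 0.009310 mol.
mass Na2CO3 = 0.009310 x 105.99 = 0.9868 g, so %Na2CO3 = 0.9868/1.3090 x 100 = 75.4%.

75.4%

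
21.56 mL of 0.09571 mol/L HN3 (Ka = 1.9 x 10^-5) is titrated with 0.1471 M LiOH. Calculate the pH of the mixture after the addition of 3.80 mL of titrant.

Initial n(HN3) = 0.09571 x 0.02156 = 0.002064 mol.
n(LiOH) added = 0.1471 x 0.003800 = 0.0005590 mol, converting that many moles of HN3 to N3-.
Remaining n(HN3) = 0.001505 mol; n(N3-) = 0.0005590 mol.
By Henderson-Hasselbalch, pH = pKa + log([A^-]/[HA]) = 4.72 + log(0.0005590/0.001505) = 4.72 + (-0.43) = 4.29.

4.29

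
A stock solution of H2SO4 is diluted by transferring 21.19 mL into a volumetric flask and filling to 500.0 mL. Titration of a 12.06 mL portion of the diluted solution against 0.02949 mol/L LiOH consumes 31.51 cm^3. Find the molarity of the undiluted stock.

0.909 M

n(LiOH) = 0.02949 x 0.03151 = 0.0009292 mol.
n(H2SO4) in the aliquot = 0.0009292 x 1/2 = 0.0004646 mol.
[diluted H2SO4] = 0.0004646 / 0.01206 = 0.03853 M.
Dilution factor = 500.0/21.19 = 23.60, so [stock] = 0.03853 x 23.60 = 0.909 M.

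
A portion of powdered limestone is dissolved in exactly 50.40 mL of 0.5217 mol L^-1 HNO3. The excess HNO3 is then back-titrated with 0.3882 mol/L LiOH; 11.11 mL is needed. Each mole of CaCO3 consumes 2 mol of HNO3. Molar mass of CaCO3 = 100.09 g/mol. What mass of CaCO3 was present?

1.10 g

Total n(HNO3) added = 0.5217 x 0.05040 = 0.02629 mol.
n(LiOH) used = 0.3882 x 0.01111 = 0.004313 mol, which equals the excess n(HNO3).
So n(HNO3) consumed by the sample = 0.02629 - 0.004313 = 0.02198 mol.
n(CaCO3) = 0.02198 / 2 = 0.01099 mol.
mass = 0.01099 mol x 100.09 g/mol = 1.10 g.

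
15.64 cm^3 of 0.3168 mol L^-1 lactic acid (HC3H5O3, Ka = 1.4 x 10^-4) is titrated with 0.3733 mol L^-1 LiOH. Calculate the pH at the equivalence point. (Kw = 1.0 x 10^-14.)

8.54

n(HC3H5O3) = 0.3168 x 0.01564 = 0.004955 mol; V(LiOH) at equivalence = 0.004955/0.3733 = 0.01327 L.
At equivalence all the acid is converted to C3H5O3-; total volume = 0.01564 + 0.01327 = 0.02891 L, so [C3H5O3-] = 0.004955/0.02891 = 0.1714 M.
Kb = Kw/Ka = 1.0e-14 / 1.4 x 10^-4 = 7.14e-11.
[OH^-] = sqrt(Kb x [C3H5O3-]) = sqrt(7.14e-11 x 0.1714) = 3.50e-6 M.
pOH = 5.46, so pH = 14.00 - 5.46 = 8.54.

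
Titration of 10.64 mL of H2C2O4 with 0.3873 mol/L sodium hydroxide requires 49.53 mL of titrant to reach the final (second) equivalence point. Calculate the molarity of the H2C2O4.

0.901 M

n(NaOH) = 0.3873 x 0.04953 = 0.01918 mol.
At the final (second) equivalence point, 2 mol OH^- react per mol H2C2O4, so n(H2C2O4) = 0.01918 / 2 = 0.009591 mol.
[H2C2O4] = 0.009591 / 0.01064 L = 0.901 M.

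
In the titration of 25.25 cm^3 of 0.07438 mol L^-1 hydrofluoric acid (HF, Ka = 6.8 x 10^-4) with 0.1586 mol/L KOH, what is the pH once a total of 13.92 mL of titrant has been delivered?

11.93

n(acid) = 0.07438 x 0.02525 = 0.001878 mol; n(KOH) added = 0.1586 x 0.01392 = 0.002208 mol.
Base is in excess by 0.002208 - 0.001878 = 0.0003296 mol in a total volume of 0.03917 L.
[OH^-] = 0.0003296/0.03917 = 0.008415 M, so pOH = 2.07 and pH = 14.00 - 2.07 = 11.93.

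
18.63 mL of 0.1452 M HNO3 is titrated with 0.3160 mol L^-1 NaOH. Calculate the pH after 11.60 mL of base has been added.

12.50

n(acid) = 0.1452 x 0.01863 = 0.002705 mol; n(NaOH) added = 0.3160 x 0.01160 = 0.003666 mol.
Base is in excess by 0.003666 - 0.002705 = 0.0009605 mol in a total volume of 0.03023 L.
[OH^-] = 0.0009605/0.03023 = 0.03177 M, so pOH = 1.50 and pH = 14.00 - 1.50 = 12.50.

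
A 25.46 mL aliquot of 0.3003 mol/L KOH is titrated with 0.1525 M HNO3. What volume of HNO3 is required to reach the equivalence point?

50.1 mL

n(KOH) = 0.3003 mol/L x 0.02546 L = 0.007646 mol.
At equivalence n(HNO3) = n(KOH) = 0.007646 mol.
V(HNO3) = 0.007646 / 0.1525 = 0.05014 L = 50.1 mL.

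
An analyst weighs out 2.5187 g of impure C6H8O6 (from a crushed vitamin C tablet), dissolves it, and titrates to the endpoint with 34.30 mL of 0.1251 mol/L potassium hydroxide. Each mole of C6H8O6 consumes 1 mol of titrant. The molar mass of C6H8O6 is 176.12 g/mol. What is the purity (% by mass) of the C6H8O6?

n(KOH) = 0.1251 x 0.03430 = 0.004291 mol.
n(C6H8O6) = 0.004291 / 1 = 0.004291 mol.
mass of C6H8O6 = 0.004291 x 176.12 = 0.7557 g.
% purity = 0.7557 / 2.5187 x 100 = 30.0%.

30.0%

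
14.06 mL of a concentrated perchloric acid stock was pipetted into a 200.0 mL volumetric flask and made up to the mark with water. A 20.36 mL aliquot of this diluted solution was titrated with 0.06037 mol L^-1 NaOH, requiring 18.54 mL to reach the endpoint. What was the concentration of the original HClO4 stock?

n(NaOH) = 0.06037 x 0.01854 = 0.001119 mol.
n(HClO4) in the aliquot = 0.001119 mol.
[diluted HClO4] = 0.001119 / 0.02036 = 0.05497 M.
Dilution factor = 200.0/14.06 = 14.22, so [stock] = 0.05497 x 14.22 = 0.782 M.

0.782 M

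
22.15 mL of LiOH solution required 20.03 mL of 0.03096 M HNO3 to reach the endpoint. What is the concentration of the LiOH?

0.0280 M

n(HNO3) delivered = 0.03096 x 0.02003 = 0.0006201 mol.
For a 1:1 reaction, n(LiOH) = 0.0006201 mol.
[LiOH] = 0.0006201 mol / 0.02215 L = 0.0280 M.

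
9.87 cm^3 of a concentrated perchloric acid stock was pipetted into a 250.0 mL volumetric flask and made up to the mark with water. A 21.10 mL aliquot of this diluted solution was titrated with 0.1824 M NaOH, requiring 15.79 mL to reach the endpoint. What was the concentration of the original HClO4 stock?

3.46 M

n(NaOH) = 0.1824 x 0.01579 = 0.002880 mol.
n(HClO4) in the aliquot = 0.002880 mol.
[diluted HClO4] = 0.002880 / 0.02110 = 0.1365 M.
Dilution factor = 250.0/9.870 = 25.33, so [stock] = 0.1365 x 25.33 = 3.46 M.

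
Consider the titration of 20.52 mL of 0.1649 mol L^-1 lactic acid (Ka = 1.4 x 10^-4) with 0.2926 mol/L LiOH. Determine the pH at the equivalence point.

n(HC3H5O3) = 0.1649 x 0.02052 = 0.003384 mol; V(LiOH) at equivalence = 0.003384/0.2926 = 0.01156 L.
At equivalence all the acid is converted to C3H5O3-; total volume = 0.02052 + 0.01156 = 0.03208 L, so [C3H5O3-] = 0.003384/0.03208 = 0.1055 M.
Kb = Kw/Ka = 1.0e-14 / 1.4 x 10^-4 = 7.14e-11.
[OH^-] = sqrt(Kb x [C3H5O3-]) = sqrt(7.14e-11 x 0.1055) = 2.74e-6 M.
pOH = 5.56, so pH = 14.00 - 5.56 = 8.44.

8.44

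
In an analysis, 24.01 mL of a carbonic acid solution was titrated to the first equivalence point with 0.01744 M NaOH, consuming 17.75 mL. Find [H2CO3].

n(NaOH) = 0.01744 x 0.01775 = 0.0003096 mol.
At the first equivalence point, 1 mol OH^- react per mol H2CO3, so n(H2CO3) = 0.0003096 / 1 = 0.0003096 mol.
[H2CO3] = 0.0003096 / 0.02401 L = 0.0129 M.

0.0129 M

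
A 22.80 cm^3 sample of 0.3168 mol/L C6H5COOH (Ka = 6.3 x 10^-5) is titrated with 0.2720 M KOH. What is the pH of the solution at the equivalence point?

n(C6H5COOH) = 0.3168 x 0.02280 = 0.007223 mol; V(KOH) at equivalence = 0.007223/0.2720 = 0.02656 L.
At equivalence all the acid is converted to C6H5COO-; total volume = 0.02280 + 0.02656 = 0.04936 L, so [C6H5COO-] = 0.007223/0.04936 = 0.1463 M.
Kb = Kw/Ka = 1.0e-14 / 6.3 x 10^-5 = 1.59e-10.
[OH^-] = sqrt(Kb x [C6H5COO-]) = sqrt(1.59e-10 x 0.1463) = 4.82e-6 M.
pOH = 5.32, so pH = 14.00 - 5.32 = 8.68.

8.68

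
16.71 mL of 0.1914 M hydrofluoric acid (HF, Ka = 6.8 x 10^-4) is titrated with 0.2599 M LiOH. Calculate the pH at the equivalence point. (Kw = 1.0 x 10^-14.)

8.10

n(HF) = 0.1914 x 0.01671 = 0.003198 mol; V(LiOH) at equivalence = 0.003198/0.2599 = 0.01231 L.
At equivalence all the acid is converted to F-; total volume = 0.01671 + 0.01231 = 0.02902 L, so [F-] = 0.003198/0.02902 = 0.1102 M.
Kb = Kw/Ka = 1.0e-14 / 6.8 x 10^-4 = 1.47e-11.
[OH^-] = sqrt(Kb x [F-]) = sqrt(1.47e-11 x 0.1102) = 1.27e-6 M.
pOH = 5.90, so pH = 14.00 - 5.90 = 8.10.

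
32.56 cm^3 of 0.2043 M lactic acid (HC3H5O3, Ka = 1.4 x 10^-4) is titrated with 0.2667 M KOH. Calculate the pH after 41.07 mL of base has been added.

n(acid) = 0.2043 x 0.03256 = 0.006652 mol; n(KOH) added = 0.2667 x 0.04107 = 0.01095 mol.
Base is in excess by 0.01095 - 0.006652 = 0.004301 mol in a total volume of 0.07363 L.
[OH^-] = 0.004301/0.07363 = 0.05842 M, so pOH = 1.23 and pH = 14.00 - 1.23 = 12.77.

12.77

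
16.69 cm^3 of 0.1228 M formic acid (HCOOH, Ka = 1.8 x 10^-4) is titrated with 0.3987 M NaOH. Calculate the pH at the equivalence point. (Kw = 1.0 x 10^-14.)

n(HCOOH) = 0.1228 x 0.01669 = 0.002050 mol; V(NaOH) at equivalence = 0.002050/0.3987 = 0.005141 L.
At equivalence all the acid is converted to HCOO-; total volume = 0.01669 + 0.005141 = 0.02183 L, so [HCOO-] = 0.002050/0.02183 = 0.09388 M.
Kb = Kw/Ka = 1.0e-14 / 1.8 x 10^-4 = 5.56e-11.
[OH^-] = sqrt(Kb x [HCOO-]) = sqrt(5.56e-11 x 0.09388) = 2.28e-6 M.
pOH = 5.64, so pH = 14.00 - 5.64 = 8.36.

8.36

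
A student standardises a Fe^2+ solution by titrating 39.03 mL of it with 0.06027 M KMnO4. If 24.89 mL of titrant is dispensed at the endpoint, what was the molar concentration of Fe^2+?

0.192 M

n(KMnO4) = 0.06027 x 0.02489 = 0.001500 mol.
From the balanced equation, 1 mol KMnO4 reacts with 5 mol Fe^2+, so n(Fe^2+) = 0.001500 x 5/1 = 0.007501 mol.
[Fe^2+] = 0.007501 / 0.03903 L = 0.192 M.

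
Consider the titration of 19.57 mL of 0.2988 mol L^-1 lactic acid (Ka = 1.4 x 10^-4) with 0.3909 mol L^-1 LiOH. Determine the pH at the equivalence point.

n(HC3H5O3) = 0.2988 x 0.01957 = 0.005848 mol; V(LiOH) at equivalence = 0.005848/0.3909 = 0.01496 L.
At equivalence all the acid is converted to C3H5O3-; total volume = 0.01957 + 0.01496 = 0.03453 L, so [C3H5O3-] = 0.005848/0.03453 = 0.1694 M.
Kb = Kw/Ka = 1.0e-14 / 1.4 x 10^-4 = 7.14e-11.
[OH^-] = sqrt(Kb x [C3H5O3-]) = sqrt(7.14e-11 x 0.1694) = 3.48e-6 M.
pOH = 5.46, so pH = 14.00 - 5.46 = 8.54.

8.54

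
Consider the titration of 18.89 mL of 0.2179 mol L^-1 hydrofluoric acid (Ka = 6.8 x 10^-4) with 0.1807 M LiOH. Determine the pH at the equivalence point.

8.08

n(HF) = 0.2179 x 0.01889 = 0.004116 mol; V(LiOH) at equivalence = 0.004116/0.1807 = 0.02278 L.
At equivalence all the acid is converted to F-; total volume = 0.01889 + 0.02278 = 0.04167 L, so [F-] = 0.004116/0.04167 = 0.09878 M.
Kb = Kw/Ka = 1.0e-14 / 6.8 x 10^-4 = 1.47e-11.
[OH^-] = sqrt(Kb x [F-]) = sqrt(1.47e-11 x 0.09878) = 1.21e-6 M.
pOH = 5.92, so pH = 14.00 - 5.92 = 8.08.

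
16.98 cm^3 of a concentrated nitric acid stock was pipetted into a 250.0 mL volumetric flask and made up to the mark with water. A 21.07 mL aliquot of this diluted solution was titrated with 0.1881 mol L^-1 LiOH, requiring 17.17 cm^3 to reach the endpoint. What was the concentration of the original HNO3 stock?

n(LiOH) = 0.1881 x 0.01717 = 0.003230 mol.
n(HNO3) in the aliquot = 0.003230 mol.
[diluted HNO3] = 0.003230 / 0.02107 = 0.1533 M.
Dilution factor = 250.0/16.98 = 14.72, so [stock] = 0.1533 x 14.72 = 2.26 M.

2.26 M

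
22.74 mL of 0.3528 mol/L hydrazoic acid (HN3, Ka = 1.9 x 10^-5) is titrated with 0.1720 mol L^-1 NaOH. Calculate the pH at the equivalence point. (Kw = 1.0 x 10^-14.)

n(HN3) = 0.3528 x 0.02274 = 0.008023 mol; V(NaOH) at equivalence = 0.008023/0.1720 = 0.04664 L.
At equivalence all the acid is converted to N3-; total volume = 0.02274 + 0.04664 = 0.06938 L, so [N3-] = 0.008023/0.06938 = 0.1156 M.
Kb = Kw/Ka = 1.0e-14 / 1.9 x 10^-5 = 5.26e-10.
[OH^-] = sqrt(Kb x [N3-]) = sqrt(5.26e-10 x 0.1156) = 7.80e-6 M.
pOH = 5.11, so pH = 14.00 - 5.11 = 8.89.

8.89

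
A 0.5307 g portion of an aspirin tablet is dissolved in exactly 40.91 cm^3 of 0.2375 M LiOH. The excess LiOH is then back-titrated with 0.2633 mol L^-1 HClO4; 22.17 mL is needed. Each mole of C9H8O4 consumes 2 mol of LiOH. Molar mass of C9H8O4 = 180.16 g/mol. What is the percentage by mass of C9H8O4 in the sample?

65.8%

Total n(LiOH) added = 0.2375 x 0.04091 = 0.009716 mol.
n(HClO4) used = 0.2633 x 0.02217 = 0.005837 mol, which equals the excess n(LiOH).
So n(LiOH) consumed by the sample = 0.009716 - 0.005837 = 0.003879 mol.
n(C9H8O4) = 0.003879 / 2 = 0.001939 mol.
mass C9H8O4 = 0.001939 x 180.16 = 0.3494 g, so %C9H8O4 = 0.3494/0.5307 x 100 = 65.8%.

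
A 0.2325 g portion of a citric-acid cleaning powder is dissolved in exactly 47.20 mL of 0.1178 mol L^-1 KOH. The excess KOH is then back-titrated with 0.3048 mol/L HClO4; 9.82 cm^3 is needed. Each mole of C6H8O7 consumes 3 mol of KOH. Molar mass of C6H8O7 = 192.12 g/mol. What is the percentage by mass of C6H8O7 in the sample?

Total n(KOH) added = 0.1178 x 0.04720 = 0.005560 mol.
n(HClO4) used = 0.3048 x 0.009820 = 0.002993 mol, which equals the excess n(KOH).
So n(KOH) consumed by the sample = 0.005560 - 0.002993 = 0.002567 mol.
n(C6H8O7) = 0.002567 / 3 = 0.0008557 mol.
mass C6H8O7 = 0.0008557 x 192.12 = 0.1644 g, so %C6H8O7 = 0.1644/0.2325 x 100 = 70.7%.

70.7%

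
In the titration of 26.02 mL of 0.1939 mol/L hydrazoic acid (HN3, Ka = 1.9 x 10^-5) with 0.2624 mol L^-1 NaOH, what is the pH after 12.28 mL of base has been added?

4.97

Initial n(HN3) = 0.1939 x 0.02602 = 0.005045 mol.
n(NaOH) added = 0.2624 x 0.01228 = 0.003222 mol, converting that many moles of HN3 to N3-.
Remaining n(HN3) = 0.001823 mol; n(N3-) = 0.003222 mol.
By Henderson-Hasselbalch, pH = pKa + log([A^-]/[HA]) = 4.72 + log(0.003222/0.001823) = 4.72 + (+0.25) = 4.97.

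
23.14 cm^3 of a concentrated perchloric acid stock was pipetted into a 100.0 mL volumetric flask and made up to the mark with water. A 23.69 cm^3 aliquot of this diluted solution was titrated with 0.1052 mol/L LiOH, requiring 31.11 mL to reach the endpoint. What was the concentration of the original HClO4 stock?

n(LiOH) = 0.1052 x 0.03111 = 0.003273 mol.
n(HClO4) in the aliquot = 0.003273 mol.
[diluted HClO4] = 0.003273 / 0.02369 = 0.1381 M.
Dilution factor = 100.0/23.14 = 4.322, so [stock] = 0.1381 x 4.322 = 0.597 M.

0.597 M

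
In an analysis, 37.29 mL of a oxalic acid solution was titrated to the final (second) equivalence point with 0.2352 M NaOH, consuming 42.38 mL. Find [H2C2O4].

n(NaOH) = 0.2352 x 0.04238 = 0.009968 mol.
At the final (second) equivalence point, 2 mol OH^- react per mol H2C2O4, so n(H2C2O4) = 0.009968 / 2 = 0.004984 mol.
[H2C2O4] = 0.004984 / 0.03729 L = 0.134 M.

0.134 M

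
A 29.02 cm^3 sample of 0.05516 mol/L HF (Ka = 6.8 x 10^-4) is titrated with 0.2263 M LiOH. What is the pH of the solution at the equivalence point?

n(HF) = 0.05516 x 0.02902 = 0.001601 mol; V(LiOH) at equivalence = 0.001601/0.2263 = 0.007074 L.
At equivalence all the acid is converted to F-; total volume = 0.02902 + 0.007074 = 0.03609 L, so [F-] = 0.001601/0.03609 = 0.04435 M.
Kb = Kw/Ka = 1.0e-14 / 6.8 x 10^-4 = 1.47e-11.
[OH^-] = sqrt(Kb x [F-]) = sqrt(1.47e-11 x 0.04435) = 8.08e-7 M.
pOH = 6.09, so pH = 14.00 - 6.09 = 7.91.

7.91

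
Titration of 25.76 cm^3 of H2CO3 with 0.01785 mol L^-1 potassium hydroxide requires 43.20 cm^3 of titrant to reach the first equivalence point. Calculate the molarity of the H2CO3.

n(KOH) = 0.01785 x 0.04320 = 0.0007711 mol.
At the first equivalence point, 1 mol OH^- react per mol H2CO3, so n(H2CO3) = 0.0007711 / 1 = 0.0007711 mol.
[H2CO3] = 0.0007711 / 0.02576 L = 0.0299 M.

0.0299 M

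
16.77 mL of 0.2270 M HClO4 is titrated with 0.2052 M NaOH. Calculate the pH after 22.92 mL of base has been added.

n(acid) = 0.2270 x 0.01677 = 0.003807 mol; n(NaOH) added = 0.2052 x 0.02292 = 0.004703 mol.
Base is in excess by 0.004703 - 0.003807 = 0.0008964 mol in a total volume of 0.03969 L.
[OH^-] = 0.0008964/0.03969 = 0.02258 M, so pOH = 1.65 and pH = 14.00 - 1.65 = 12.35.

12.35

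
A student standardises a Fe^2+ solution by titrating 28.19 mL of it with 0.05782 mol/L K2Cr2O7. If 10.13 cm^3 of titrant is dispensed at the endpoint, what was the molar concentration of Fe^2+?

0.125 M

n(K2Cr2O7) = 0.05782 x 0.01013 = 0.0005857 mol.
From the balanced equation, 1 mol K2Cr2O7 reacts with 6 mol Fe^2+, so n(Fe^2+) = 0.0005857 x 6/1 = 0.003514 mol.
[Fe^2+] = 0.003514 / 0.02819 L = 0.125 M.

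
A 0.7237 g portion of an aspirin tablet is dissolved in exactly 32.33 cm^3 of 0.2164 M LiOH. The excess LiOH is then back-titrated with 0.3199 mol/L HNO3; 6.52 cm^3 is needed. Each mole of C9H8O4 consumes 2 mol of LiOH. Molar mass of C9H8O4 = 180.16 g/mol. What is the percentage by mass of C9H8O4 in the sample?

Total n(LiOH) added = 0.2164 x 0.03233 = 0.006996 mol.
n(HNO3) used = 0.3199 x 0.006520 = 0.002086 mol, which equals the excess n(LiOH).
So n(LiOH) consumed by the sample = 0.006996 - 0.002086 = 0.004910 mol.
n(C9H8O4) = 0.004910 / 2 = 0.002455 mol.
mass C9H8O4 = 0.002455 x 180.16 = 0.4423 g, so %C9H8O4 = 0.4423/0.7237 x 100 = 61.1%.

61.1%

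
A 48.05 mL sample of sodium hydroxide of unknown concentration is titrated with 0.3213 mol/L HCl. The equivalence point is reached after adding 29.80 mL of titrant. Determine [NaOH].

n(HCl) delivered = 0.3213 x 0.02980 = 0.009575 mol.
For a 1:1 reaction, n(NaOH) = 0.009575 mol.
[NaOH] = 0.009575 mol / 0.04805 L = 0.199 M.

0.199 M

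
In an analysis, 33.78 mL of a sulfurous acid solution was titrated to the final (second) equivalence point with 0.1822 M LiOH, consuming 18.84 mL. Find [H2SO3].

0.0508 M

n(LiOH) = 0.1822 x 0.01884 = 0.003433 mol.
At the final (second) equivalence point, 2 mol OH^- react per mol H2SO3, so n(H2SO3) = 0.003433 / 2 = 0.001716 mol.
[H2SO3] = 0.001716 / 0.03378 L = 0.0508 M.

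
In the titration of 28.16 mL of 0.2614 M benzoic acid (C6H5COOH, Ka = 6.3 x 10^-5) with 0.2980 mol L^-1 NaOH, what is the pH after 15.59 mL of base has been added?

4.43

Initial n(C6H5COOH) = 0.2614 x 0.02816 = 0.007361 mol.
n(NaOH) added = 0.2980 x 0.01559 = 0.004646 mol, converting that many moles of C6H5COOH to C6H5COO-.
Remaining n(C6H5COOH) = 0.002715 mol; n(C6H5COO-) = 0.004646 mol.
By Henderson-Hasselbalch, pH = pKa + log([A^-]/[HA]) = 4.20 + log(0.004646/0.002715) = 4.20 + (+0.23) = 4.43.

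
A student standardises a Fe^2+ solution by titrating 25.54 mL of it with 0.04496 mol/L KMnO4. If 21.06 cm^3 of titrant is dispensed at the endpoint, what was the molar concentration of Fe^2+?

0.185 M

n(KMnO4) = 0.04496 x 0.02106 = 0.0009469 mol.
From the balanced equation, 1 mol KMnO4 reacts with 5 mol Fe^2+, so n(Fe^2+) = 0.0009469 x 5/1 = 0.004734 mol.
[Fe^2+] = 0.004734 / 0.02554 L = 0.185 M.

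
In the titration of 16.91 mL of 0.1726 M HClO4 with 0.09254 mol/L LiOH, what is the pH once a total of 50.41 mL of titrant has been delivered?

n(acid) = 0.1726 x 0.01691 = 0.002919 mol; n(LiOH) added = 0.09254 x 0.05041 = 0.004665 mol.
Base is in excess by 0.004665 - 0.002919 = 0.001746 mol in a total volume of 0.06732 L.
[OH^-] = 0.001746/0.06732 = 0.02594 M, so pOH = 1.59 and pH = 14.00 - 1.59 = 12.41.

12.41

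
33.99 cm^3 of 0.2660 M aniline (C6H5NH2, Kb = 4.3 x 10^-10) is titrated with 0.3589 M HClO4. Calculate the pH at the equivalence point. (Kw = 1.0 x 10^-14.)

n(C6H5NH2) = 0.2660 x 0.03399 = 0.009041 mol; V(HClO4) at equivalence = 0.009041/0.3589 = 0.02519 L.
At equivalence the base is fully converted to C6H5NH3+; total volume = 0.05918 L, so [C6H5NH3+] = 0.009041/0.05918 = 0.1528 M.
Ka(C6H5NH3+) = Kw/Kb = 1.0e-14 / 4.3 x 10^-10 = 2.33e-5.
[H^+] = sqrt(Ka x [C6H5NH3+]) = sqrt(2.33e-5 x 0.1528) = 0.00188 M.
pH = -log(0.00188) = 2.72.

2.72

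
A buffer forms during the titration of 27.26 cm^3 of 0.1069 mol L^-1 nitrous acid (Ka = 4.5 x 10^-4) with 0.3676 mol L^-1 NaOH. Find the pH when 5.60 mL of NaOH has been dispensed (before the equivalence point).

Initial n(HNO2) = 0.1069 x 0.02726 = 0.002914 mol.
n(NaOH) added = 0.3676 x 0.005600 = 0.002059 mol, converting that many moles of HNO2 to NO2-.
Remaining n(HNO2) = 0.0008555 mol; n(NO2-) = 0.002059 mol.
By Henderson-Hasselbalch, pH = pKa + log([A^-]/[HA]) = 3.35 + log(0.002059/0.0008555) = 3.35 + (+0.38) = 3.73.

3.73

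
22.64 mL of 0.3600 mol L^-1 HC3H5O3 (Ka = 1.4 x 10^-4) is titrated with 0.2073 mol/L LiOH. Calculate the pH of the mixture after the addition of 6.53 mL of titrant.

3.15

Initial n(HC3H5O3) = 0.3600 x 0.02264 = 0.008150 mol.
n(LiOH) added = 0.2073 x 0.006530 = 0.001354 mol, converting that many moles of HC3H5O3 to C3H5O3-.
Remaining n(HC3H5O3) = 0.006797 mol; n(C3H5O3-) = 0.001354 mol.
By Henderson-Hasselbalch, pH = pKa + log([A^-]/[HA]) = 3.85 + log(0.001354/0.006797) = 3.85 + (-0.70) = 3.15.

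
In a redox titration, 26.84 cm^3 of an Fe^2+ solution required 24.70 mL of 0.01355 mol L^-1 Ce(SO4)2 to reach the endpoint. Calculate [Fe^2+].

n(Ce(SO4)2) = 0.01355 x 0.02470 = 0.0003347 mol.
From the balanced equation, 1 mol Ce(SO4)2 reacts with 1 mol Fe^2+, so n(Fe^2+) = 0.0003347 x 1/1 = 0.0003347 mol.
[Fe^2+] = 0.0003347 / 0.02684 L = 0.0125 M.

0.0125 M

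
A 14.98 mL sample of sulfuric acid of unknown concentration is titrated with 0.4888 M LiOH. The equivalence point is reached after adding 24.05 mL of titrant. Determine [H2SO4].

n(LiOH) delivered = 0.4888 x 0.02405 = 0.01176 mol.
The reaction is 1 H2SO4 + 2 LiOH, so n(H2SO4) = 0.01176 x 1/2 = 0.005878 mol.
[H2SO4] = 0.005878 mol / 0.01498 L = 0.392 M.

0.392 M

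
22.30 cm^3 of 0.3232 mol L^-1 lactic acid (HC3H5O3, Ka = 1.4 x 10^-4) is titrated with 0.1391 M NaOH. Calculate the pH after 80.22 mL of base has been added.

n(acid) = 0.3232 x 0.02230 = 0.007207 mol; n(NaOH) added = 0.1391 x 0.08022 = 0.01116 mol.
Base is in excess by 0.01116 - 0.007207 = 0.003951 mol in a total volume of 0.1025 L.
[OH^-] = 0.003951/0.1025 = 0.03854 M, so pOH = 1.41 and pH = 14.00 - 1.41 = 12.59.

12.59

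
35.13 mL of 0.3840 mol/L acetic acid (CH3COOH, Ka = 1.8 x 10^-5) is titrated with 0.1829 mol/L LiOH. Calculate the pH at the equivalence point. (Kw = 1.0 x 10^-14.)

8.92

n(CH3COOH) = 0.3840 x 0.03513 = 0.01349 mol; V(LiOH) at equivalence = 0.01349/0.1829 = 0.07376 L.
At equivalence all the acid is converted to CH3COO-; total volume = 0.03513 + 0.07376 = 0.1089 L, so [CH3COO-] = 0.01349/0.1089 = 0.1239 M.
Kb = Kw/Ka = 1.0e-14 / 1.8 x 10^-5 = 5.56e-10.
[OH^-] = sqrt(Kb x [CH3COO-]) = sqrt(5.56e-10 x 0.1239) = 8.30e-6 M.
pOH = 5.08, so pH = 14.00 - 5.08 = 8.92.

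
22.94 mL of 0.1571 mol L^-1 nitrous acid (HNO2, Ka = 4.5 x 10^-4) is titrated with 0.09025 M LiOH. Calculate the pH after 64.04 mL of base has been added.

n(acid) = 0.1571 x 0.02294 = 0.003604 mol; n(LiOH) added = 0.09025 x 0.06404 = 0.005780 mol.
Base is in excess by 0.005780 - 0.003604 = 0.002176 mol in a total volume of 0.08698 L.
[OH^-] = 0.002176/0.08698 = 0.02501 M, so pOH = 1.60 and pH = 14.00 - 1.60 = 12.40.

12.40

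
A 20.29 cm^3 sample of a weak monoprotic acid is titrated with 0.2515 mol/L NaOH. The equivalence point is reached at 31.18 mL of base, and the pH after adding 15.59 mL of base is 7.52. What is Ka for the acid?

15.59 mL is half of the equivalence volume, so this is the half-equivalence point where [HA] = [A^-].
At half-equivalence pH = pKa, so pKa = 7.52.
Ka = 10^(-7.52) = 3.0 x 10^-8.

3.0 x 10^-8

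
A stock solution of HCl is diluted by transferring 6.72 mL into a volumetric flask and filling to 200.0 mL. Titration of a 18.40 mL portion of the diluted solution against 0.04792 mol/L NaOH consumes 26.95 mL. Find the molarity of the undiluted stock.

2.09 M

n(NaOH) = 0.04792 x 0.02695 = 0.001291 mol.
n(HCl) in the aliquot = 0.001291 mol.
[diluted HCl] = 0.001291 / 0.01840 = 0.07019 M.
Dilution factor = 200.0/6.720 = 29.76, so [stock] = 0.07019 x 29.76 = 2.09 M.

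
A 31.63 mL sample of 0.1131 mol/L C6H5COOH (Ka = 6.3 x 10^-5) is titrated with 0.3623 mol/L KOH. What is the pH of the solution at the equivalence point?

n(C6H5COOH) = 0.1131 x 0.03163 = 0.003577 mol; V(KOH) at equivalence = 0.003577/0.3623 = 0.009874 L.
At equivalence all the acid is converted to C6H5COO-; total volume = 0.03163 + 0.009874 = 0.04150 L, so [C6H5COO-] = 0.003577/0.04150 = 0.08619 M.
Kb = Kw/Ka = 1.0e-14 / 6.3 x 10^-5 = 1.59e-10.
[OH^-] = sqrt(Kb x [C6H5COO-]) = sqrt(1.59e-10 x 0.08619) = 3.70e-6 M.
pOH = 5.43, so pH = 14.00 - 5.43 = 8.57.

8.57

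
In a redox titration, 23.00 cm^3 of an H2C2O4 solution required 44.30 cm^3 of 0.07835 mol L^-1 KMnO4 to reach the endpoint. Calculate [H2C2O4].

n(KMnO4) = 0.07835 x 0.04430 = 0.003471 mol.
From the balanced equation, 2 mol KMnO4 reacts with 5 mol H2C2O4, so n(H2C2O4) = 0.003471 x 5/2 = 0.008677 mol.
[H2C2O4] = 0.008677 / 0.02300 L = 0.377 M.

0.377 M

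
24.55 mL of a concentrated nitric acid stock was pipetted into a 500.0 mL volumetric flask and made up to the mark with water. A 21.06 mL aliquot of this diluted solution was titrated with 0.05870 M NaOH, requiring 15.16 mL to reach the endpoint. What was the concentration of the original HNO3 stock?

0.861 M

n(NaOH) = 0.05870 x 0.01516 = 0.0008899 mol.
n(HNO3) in the aliquot = 0.0008899 mol.
[diluted HNO3] = 0.0008899 / 0.02106 = 0.04226 M.
Dilution factor = 500.0/24.55 = 20.37, so [stock] = 0.04226 x 20.37 = 0.861 M.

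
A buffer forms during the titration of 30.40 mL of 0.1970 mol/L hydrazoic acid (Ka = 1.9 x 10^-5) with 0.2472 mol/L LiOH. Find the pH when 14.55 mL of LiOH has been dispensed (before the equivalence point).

Initial n(HN3) = 0.1970 x 0.03040 = 0.005989 mol.
n(LiOH) added = 0.2472 x 0.01455 = 0.003597 mol, converting that many moles of HN3 to N3-.
Remaining n(HN3) = 0.002392 mol; n(N3-) = 0.003597 mol.
By Henderson-Hasselbalch, pH = pKa + log([A^-]/[HA]) = 4.72 + log(0.003597/0.002392) = 4.72 + (+0.18) = 4.90.

4.90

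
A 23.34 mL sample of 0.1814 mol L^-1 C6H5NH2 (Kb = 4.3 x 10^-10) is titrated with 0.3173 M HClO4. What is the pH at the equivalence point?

n(C6H5NH2) = 0.1814 x 0.02334 = 0.004234 mol; V(HClO4) at equivalence = 0.004234/0.3173 = 0.01334 L.
At equivalence the base is fully converted to C6H5NH3+; total volume = 0.03668 L, so [C6H5NH3+] = 0.004234/0.03668 = 0.1154 M.
Ka(C6H5NH3+) = Kw/Kb = 1.0e-14 / 4.3 x 10^-10 = 2.33e-5.
[H^+] = sqrt(Ka x [C6H5NH3+]) = sqrt(2.33e-5 x 0.1154) = 0.00164 M.
pH = -log(0.00164) = 2.79.

2.79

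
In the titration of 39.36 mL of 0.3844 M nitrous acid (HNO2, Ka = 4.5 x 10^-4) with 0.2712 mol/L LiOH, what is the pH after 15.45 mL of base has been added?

Initial n(HNO2) = 0.3844 x 0.03936 = 0.01513 mol.
n(LiOH) added = 0.2712 x 0.01545 = 0.004190 mol, converting that many moles of HNO2 to NO2-.
Remaining n(HNO2) = 0.01094 mol; n(NO2-) = 0.004190 mol.
By Henderson-Hasselbalch, pH = pKa + log([A^-]/[HA]) = 3.35 + log(0.004190/0.01094) = 3.35 + (-0.42) = 2.93.

2.93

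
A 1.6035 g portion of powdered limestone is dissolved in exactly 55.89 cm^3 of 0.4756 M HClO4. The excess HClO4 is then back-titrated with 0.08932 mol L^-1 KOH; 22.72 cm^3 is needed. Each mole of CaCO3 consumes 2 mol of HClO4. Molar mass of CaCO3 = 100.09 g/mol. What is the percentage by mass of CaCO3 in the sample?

Total n(HClO4) added = 0.4756 x 0.05589 = 0.02658 mol.
n(KOH) used = 0.08932 x 0.02272 = 0.002029 mol, which equals the excess n(HClO4).
So n(HClO4) consumed by the sample = 0.02658 - 0.002029 = 0.02455 mol.
n(CaCO3) = 0.02455 / 2 = 0.01228 mol.
mass CaCO3 = 0.01228 x 100.09 = 1.229 g, so %CaCO3 = 1.229/1.6035 x 100 = 76.6%.

76.6%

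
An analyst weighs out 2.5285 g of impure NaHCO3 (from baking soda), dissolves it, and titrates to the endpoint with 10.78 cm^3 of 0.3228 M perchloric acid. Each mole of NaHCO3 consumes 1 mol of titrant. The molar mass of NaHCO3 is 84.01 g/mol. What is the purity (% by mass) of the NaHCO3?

n(HClO4) = 0.3228 x 0.01078 = 0.003480 mol.
n(NaHCO3) = 0.003480 / 1 = 0.003480 mol.
mass of NaHCO3 = 0.003480 x 84.01 = 0.2923 g.
% purity = 0.2923 / 2.5285 x 100 = 11.6%.

11.6%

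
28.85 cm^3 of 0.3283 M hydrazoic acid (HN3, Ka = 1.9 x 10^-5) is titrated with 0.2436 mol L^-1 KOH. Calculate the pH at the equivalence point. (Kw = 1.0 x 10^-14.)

8.93

n(HN3) = 0.3283 x 0.02885 = 0.009471 mol; V(KOH) at equivalence = 0.009471/0.2436 = 0.03888 L.
At equivalence all the acid is converted to N3-; total volume = 0.02885 + 0.03888 = 0.06773 L, so [N3-] = 0.009471/0.06773 = 0.1398 M.
Kb = Kw/Ka = 1.0e-14 / 1.9 x 10^-5 = 5.26e-10.
[OH^-] = sqrt(Kb x [N3-]) = sqrt(5.26e-10 x 0.1398) = 8.58e-6 M.
pOH = 5.07, so pH = 14.00 - 5.07 = 8.93.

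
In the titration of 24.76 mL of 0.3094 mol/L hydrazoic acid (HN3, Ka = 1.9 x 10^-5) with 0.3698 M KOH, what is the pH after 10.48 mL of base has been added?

Initial n(HN3) = 0.3094 x 0.02476 = 0.007661 mol.
n(KOH) added = 0.3698 x 0.01048 = 0.003876 mol, converting that many moles of HN3 to N3-.
Remaining n(HN3) = 0.003785 mol; n(N3-) = 0.003876 mol.
By Henderson-Hasselbalch, pH = pKa + log([A^-]/[HA]) = 4.72 + log(0.003876/0.003785) = 4.72 + (+0.01) = 4.73.

4.73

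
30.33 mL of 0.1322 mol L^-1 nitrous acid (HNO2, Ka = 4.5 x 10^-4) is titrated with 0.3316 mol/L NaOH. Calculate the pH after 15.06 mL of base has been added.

n(acid) = 0.1322 x 0.03033 = 0.004010 mol; n(NaOH) added = 0.3316 x 0.01506 = 0.004994 mol.
Base is in excess by 0.004994 - 0.004010 = 0.0009843 mol in a total volume of 0.04539 L.
[OH^-] = 0.0009843/0.04539 = 0.02168 M, so pOH = 1.66 and pH = 14.00 - 1.66 = 12.34.

12.34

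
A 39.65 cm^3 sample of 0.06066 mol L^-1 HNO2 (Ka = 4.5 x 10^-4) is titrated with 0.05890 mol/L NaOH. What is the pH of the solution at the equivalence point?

7.91

n(HNO2) = 0.06066 x 0.03965 = 0.002405 mol; V(NaOH) at equivalence = 0.002405/0.05890 = 0.04083 L.
At equivalence all the acid is converted to NO2-; total volume = 0.03965 + 0.04083 = 0.08048 L, so [NO2-] = 0.002405/0.08048 = 0.02988 M.
Kb = Kw/Ka = 1.0e-14 / 4.5 x 10^-4 = 2.22e-11.
[OH^-] = sqrt(Kb x [NO2-]) = sqrt(2.22e-11 x 0.02988) = 8.15e-7 M.
pOH = 6.09, so pH = 14.00 - 6.09 = 7.91.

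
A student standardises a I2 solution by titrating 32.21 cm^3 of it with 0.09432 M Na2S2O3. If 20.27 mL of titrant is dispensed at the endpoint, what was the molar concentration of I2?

0.0297 M

n(Na2S2O3) = 0.09432 x 0.02027 = 0.001912 mol.
From the balanced equation, 2 mol Na2S2O3 reacts with 1 mol I2, so n(I2) = 0.001912 x 1/2 = 0.0009559 mol.
[I2] = 0.0009559 / 0.03221 L = 0.0297 M.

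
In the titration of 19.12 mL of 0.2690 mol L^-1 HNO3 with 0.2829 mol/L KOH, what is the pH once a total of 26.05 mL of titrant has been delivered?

n(acid) = 0.2690 x 0.01912 = 0.005143 mol; n(KOH) added = 0.2829 x 0.02605 = 0.007370 mol.
Base is in excess by 0.007370 - 0.005143 = 0.002226 mol in a total volume of 0.04517 L.
[OH^-] = 0.002226/0.04517 = 0.04929 M, so pOH = 1.31 and pH = 14.00 - 1.31 = 12.69.

12.69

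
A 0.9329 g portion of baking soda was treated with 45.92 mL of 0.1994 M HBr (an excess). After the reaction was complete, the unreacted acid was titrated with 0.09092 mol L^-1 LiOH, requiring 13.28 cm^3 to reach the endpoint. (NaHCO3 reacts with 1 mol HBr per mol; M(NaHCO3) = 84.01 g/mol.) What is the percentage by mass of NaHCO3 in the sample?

Total n(HBr) added = 0.1994 x 0.04592 = 0.009156 mol.
n(LiOH) used = 0.09092 x 0.01328 = 0.001207 mol, which equals the excess n(HBr).
So n(HBr) consumed by the sample = 0.009156 - 0.001207 = 0.007949 mol.
n(NaHCO3) = 0.007949 / 1 = 0.007949 mol.
mass NaHCO3 = 0.007949 x 84.01 = 0.6678 g, so %NaHCO3 = 0.6678/0.9329 x 100 = 71.6%.

71.6%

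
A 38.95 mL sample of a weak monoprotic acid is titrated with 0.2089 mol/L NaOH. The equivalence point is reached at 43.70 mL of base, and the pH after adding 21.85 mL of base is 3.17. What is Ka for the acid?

21.85 mL is half of the equivalence volume, so this is the half-equivalence point where [HA] = [A^-].
At half-equivalence pH = pKa, so pKa = 3.17.
Ka = 10^(-3.17) = 6.8 x 10^-4.

6.8 x 10^-4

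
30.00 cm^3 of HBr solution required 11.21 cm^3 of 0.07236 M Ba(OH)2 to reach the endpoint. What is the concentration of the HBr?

n(Ba(OH)2) delivered = 0.07236 x 0.01121 = 0.0008112 mol.
The reaction is 2 HBr + 1 Ba(OH)2, so n(HBr) = 0.0008112 x 2/1 = 0.001622 mol.
[HBr] = 0.001622 mol / 0.03000 L = 0.0541 M.

0.0541 M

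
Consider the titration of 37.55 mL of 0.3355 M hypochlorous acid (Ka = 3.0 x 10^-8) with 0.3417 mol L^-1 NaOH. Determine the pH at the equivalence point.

10.38

n(HClO) = 0.3355 x 0.03755 = 0.01260 mol; V(NaOH) at equivalence = 0.01260/0.3417 = 0.03687 L.
At equivalence all the acid is converted to ClO-; total volume = 0.03755 + 0.03687 = 0.07442 L, so [ClO-] = 0.01260/0.07442 = 0.1693 M.
Kb = Kw/Ka = 1.0e-14 / 3.0 x 10^-8 = 3.33e-7.
[OH^-] = sqrt(Kb x [ClO-]) = sqrt(3.33e-7 x 0.1693) = 0.000238 M.
pOH = 3.62, so pH = 14.00 - 3.62 = 10.38.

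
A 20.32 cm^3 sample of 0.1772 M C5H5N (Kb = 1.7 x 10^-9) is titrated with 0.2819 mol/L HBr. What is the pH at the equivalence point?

3.10

n(C5H5N) = 0.1772 x 0.02032 = 0.003601 mol; V(HBr) at equivalence = 0.003601/0.2819 = 0.01277 L.
At equivalence the base is fully converted to C5H5NH+; total volume = 0.03309 L, so [C5H5NH+] = 0.003601/0.03309 = 0.1088 M.
Ka(C5H5NH+) = Kw/Kb = 1.0e-14 / 1.7 x 10^-9 = 5.88e-6.
[H^+] = sqrt(Ka x [C5H5NH+]) = sqrt(5.88e-6 x 0.1088) = 0.000800 M.
pH = -log(0.000800) = 3.10.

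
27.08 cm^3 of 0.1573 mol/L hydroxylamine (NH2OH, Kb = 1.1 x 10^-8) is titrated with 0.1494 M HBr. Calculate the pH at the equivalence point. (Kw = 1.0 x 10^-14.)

n(NH2OH) = 0.1573 x 0.02708 = 0.004260 mol; V(HBr) at equivalence = 0.004260/0.1494 = 0.02851 L.
At equivalence the base is fully converted to NH3OH+; total volume = 0.05559 L, so [NH3OH+] = 0.004260/0.05559 = 0.07662 M.
Ka(NH3OH+) = Kw/Kb = 1.0e-14 / 1.1 x 10^-8 = 9.09e-7.
[H^+] = sqrt(Ka x [NH3OH+]) = sqrt(9.09e-7 x 0.07662) = 0.000264 M.
pH = -log(0.000264) = 3.58.

3.58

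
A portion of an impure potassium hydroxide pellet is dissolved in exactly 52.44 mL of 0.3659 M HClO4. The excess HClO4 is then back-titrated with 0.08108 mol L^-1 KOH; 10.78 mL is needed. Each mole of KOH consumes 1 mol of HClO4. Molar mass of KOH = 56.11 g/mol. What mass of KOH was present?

1.03 g

Total n(HClO4) added = 0.3659 x 0.05244 = 0.01919 mol.
n(KOH) used = 0.08108 x 0.01078 = 0.0008740 mol, which equals the excess n(HClO4).
So n(HClO4) consumed by the sample = 0.01919 - 0.0008740 = 0.01831 mol.
n(KOH) = 0.01831 / 1 = 0.01831 mol.
mass = 0.01831 mol x 56.11 g/mol = 1.03 g.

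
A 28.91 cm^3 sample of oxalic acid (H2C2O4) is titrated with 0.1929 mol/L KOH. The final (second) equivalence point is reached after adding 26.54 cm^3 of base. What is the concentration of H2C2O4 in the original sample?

0.0885 M

n(KOH) = 0.1929 x 0.02654 = 0.005120 mol.
At the final (second) equivalence point, 2 mol OH^- react per mol H2C2O4, so n(H2C2O4) = 0.005120 / 2 = 0.002560 mol.
[H2C2O4] = 0.002560 / 0.02891 L = 0.0885 M.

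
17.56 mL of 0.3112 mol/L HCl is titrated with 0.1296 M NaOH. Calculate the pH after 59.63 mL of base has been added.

n(acid) = 0.3112 x 0.01756 = 0.005465 mol; n(NaOH) added = 0.1296 x 0.05963 = 0.007728 mol.
Base is in excess by 0.007728 - 0.005465 = 0.002263 mol in a total volume of 0.07719 L.
[OH^-] = 0.002263/0.07719 = 0.02932 M, so pOH = 1.53 and pH = 14.00 - 1.53 = 12.47.

12.47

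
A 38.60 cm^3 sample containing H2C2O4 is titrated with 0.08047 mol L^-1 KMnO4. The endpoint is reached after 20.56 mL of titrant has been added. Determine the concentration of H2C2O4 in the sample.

n(KMnO4) = 0.08047 x 0.02056 = 0.001654 mol.
From the balanced equation, 2 mol KMnO4 reacts with 5 mol H2C2O4, so n(H2C2O4) = 0.001654 x 5/2 = 0.004136 mol.
[H2C2O4] = 0.004136 / 0.03860 L = 0.107 M.

0.107 M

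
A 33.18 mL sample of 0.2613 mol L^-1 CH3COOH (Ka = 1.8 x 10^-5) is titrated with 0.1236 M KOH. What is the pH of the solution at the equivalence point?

n(CH3COOH) = 0.2613 x 0.03318 = 0.008670 mol; V(KOH) at equivalence = 0.008670/0.1236 = 0.07015 L.
At equivalence all the acid is converted to CH3COO-; total volume = 0.03318 + 0.07015 = 0.1033 L, so [CH3COO-] = 0.008670/0.1033 = 0.08391 M.
Kb = Kw/Ka = 1.0e-14 / 1.8 x 10^-5 = 5.56e-10.
[OH^-] = sqrt(Kb x [CH3COO-]) = sqrt(5.56e-10 x 0.08391) = 6.83e-6 M.
pOH = 5.17, so pH = 14.00 - 5.17 = 8.83.

8.83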